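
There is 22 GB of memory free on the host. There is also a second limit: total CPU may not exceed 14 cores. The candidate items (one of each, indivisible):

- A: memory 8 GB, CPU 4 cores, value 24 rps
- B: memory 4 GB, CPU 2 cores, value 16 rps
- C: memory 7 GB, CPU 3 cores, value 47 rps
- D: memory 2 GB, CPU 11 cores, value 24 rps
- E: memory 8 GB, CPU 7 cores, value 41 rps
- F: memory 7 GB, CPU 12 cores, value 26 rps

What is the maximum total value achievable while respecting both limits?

Feasible sets respecting both limits:
- B+C+E: memory 19, CPU 12, value 104
- C+E: memory 15, CPU 10, value 88
- A+B+C: memory 19, CPU 9, value 87
Best: 104 rps.

104 rps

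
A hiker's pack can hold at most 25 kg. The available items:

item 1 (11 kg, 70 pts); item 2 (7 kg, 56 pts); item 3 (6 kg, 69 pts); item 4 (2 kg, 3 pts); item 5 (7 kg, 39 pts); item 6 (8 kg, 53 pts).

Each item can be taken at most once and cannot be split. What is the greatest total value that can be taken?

195 pts

Check high-value combinations within 25 kg:
- item 1+item 2+item 3: weight 11+7+6=24, value 70+56+69=195
- item 1+item 3+item 6: weight 11+6+8=25, value 70+69+53=192
- item 2+item 3+item 4+item 6: weight 7+6+2+8=23, value 56+69+3+53=181
- item 2+item 3+item 6: weight 7+6+8=21, value 56+69+53=178
Best: 195 pts.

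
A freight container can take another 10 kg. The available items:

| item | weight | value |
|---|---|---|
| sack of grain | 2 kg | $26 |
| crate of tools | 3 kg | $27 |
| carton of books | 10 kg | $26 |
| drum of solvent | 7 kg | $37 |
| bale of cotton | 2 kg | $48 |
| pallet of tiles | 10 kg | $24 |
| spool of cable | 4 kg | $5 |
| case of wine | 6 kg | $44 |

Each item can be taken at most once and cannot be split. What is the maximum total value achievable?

$118

Check high-value combinations within 10 kg:
- sack of grain+bale of cotton+case of wine: weight 2+2+6=10, value 26+48+44=118
- sack of grain+crate of tools+bale of cotton: weight 2+3+2=7, value 26+27+48=101
- bale of cotton+case of wine: weight 2+6=8, value 48+44=92
Best: $118.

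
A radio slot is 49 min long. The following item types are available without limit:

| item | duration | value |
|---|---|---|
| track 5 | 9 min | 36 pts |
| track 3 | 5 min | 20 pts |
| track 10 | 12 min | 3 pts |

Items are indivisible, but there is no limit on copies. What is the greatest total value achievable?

Best value-per-unit is track 5 at 36/9; filling with it alone gives 5×36 = 180.
Optimal mix: 1×track 5 + 8×track 3 → duration 49, value 196.

196 pts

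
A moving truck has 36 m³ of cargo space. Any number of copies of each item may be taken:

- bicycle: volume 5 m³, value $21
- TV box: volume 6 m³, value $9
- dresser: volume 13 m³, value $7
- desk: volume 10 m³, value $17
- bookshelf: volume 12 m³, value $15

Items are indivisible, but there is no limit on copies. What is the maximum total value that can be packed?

$147

Best value-per-unit is bicycle at 21/5, and filling with it alone uses volume 7×5=35. No mix of the others beats 7×21 = 147.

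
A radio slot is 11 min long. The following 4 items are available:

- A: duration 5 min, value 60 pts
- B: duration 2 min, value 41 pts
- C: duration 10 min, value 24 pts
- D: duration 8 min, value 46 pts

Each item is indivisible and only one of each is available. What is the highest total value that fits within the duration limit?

Check high-value combinations within 11 min:
- A+B: duration 5+2=7, value 60+41=101
- B+D: duration 2+8=10, value 41+46=87
- A: duration 5, value 60
- D: duration 8, value 46
- B: duration 2, value 41
Best: 101 pts.

101 pts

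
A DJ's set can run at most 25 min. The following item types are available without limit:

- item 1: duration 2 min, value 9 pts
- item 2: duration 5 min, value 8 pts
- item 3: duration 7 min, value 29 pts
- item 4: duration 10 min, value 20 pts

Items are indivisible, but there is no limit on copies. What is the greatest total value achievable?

110 pts

Best value-per-unit is item 1 at 9/2; filling with it alone gives 12×9 = 108.
Optimal mix: 9×item 1 + 1×item 3 → duration 25, value 110.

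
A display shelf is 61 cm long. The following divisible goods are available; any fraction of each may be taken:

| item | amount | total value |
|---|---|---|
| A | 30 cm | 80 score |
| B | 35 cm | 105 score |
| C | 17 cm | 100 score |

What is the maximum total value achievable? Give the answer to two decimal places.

229.00

Take in order of value per unit:
- C (100/17 per unit): all 17 → value 100, running total 100.00
- B (105/35 per unit): all 35 → value 105, running total 205.00
- A (80/30 per unit): 9 of 30 → value 9×80/30 = 24.0000, running total 229.00
Total 229.00.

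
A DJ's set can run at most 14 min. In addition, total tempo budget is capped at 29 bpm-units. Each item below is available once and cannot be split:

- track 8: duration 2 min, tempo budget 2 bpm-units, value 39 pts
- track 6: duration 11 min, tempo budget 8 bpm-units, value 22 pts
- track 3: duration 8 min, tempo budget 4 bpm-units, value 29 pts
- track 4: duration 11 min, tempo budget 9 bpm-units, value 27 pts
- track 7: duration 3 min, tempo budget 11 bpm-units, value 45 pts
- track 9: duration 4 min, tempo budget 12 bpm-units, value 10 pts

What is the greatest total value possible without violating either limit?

113 pts

Feasible sets respecting both limits:
- track 8+track 3+track 7: duration 13, tempo budget 17, value 113
- track 8+track 7+track 9: duration 9, tempo budget 25, value 94
- track 8+track 7: duration 5, tempo budget 13, value 84
- track 8+track 3+track 9: duration 14, tempo budget 18, value 78
Best: 113 pts.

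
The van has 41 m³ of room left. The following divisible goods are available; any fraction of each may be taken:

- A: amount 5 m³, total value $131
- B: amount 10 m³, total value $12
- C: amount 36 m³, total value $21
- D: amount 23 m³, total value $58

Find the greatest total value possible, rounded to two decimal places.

202.75

Take in order of value per unit:
- A (131/5 per unit): all 5 → value 131, running total 131.00
- D (58/23 per unit): all 23 → value 58, running total 189.00
- B (12/10 per unit): all 10 → value 12, running total 201.00
- C (21/36 per unit): 3 of 36 → value 3×21/36 = 1.7500, running total 202.75
Total 202.75.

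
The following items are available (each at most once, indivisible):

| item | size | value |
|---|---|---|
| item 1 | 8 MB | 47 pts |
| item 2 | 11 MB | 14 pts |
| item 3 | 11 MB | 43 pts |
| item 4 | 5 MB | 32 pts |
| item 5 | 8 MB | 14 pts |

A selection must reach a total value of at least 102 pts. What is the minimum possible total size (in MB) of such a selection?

Subsets with value ≥ 102, sorted by total size:
- item 1+item 3+item 4: size 24, value 122
- item 1+item 3+item 5: size 27, value 104
- item 1+item 2+item 3: size 30, value 104
Minimum size: 24 MB.

24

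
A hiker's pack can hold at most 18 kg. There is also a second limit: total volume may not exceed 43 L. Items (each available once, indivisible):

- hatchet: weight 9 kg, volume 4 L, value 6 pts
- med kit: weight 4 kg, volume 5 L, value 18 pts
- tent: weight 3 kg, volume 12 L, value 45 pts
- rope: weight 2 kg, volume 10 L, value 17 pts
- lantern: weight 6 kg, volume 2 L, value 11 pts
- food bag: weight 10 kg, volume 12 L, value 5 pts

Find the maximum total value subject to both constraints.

91 pts

Feasible sets respecting both limits:
- med kit+tent+rope+lantern: weight 15, volume 29, value 91
- hatchet+med kit+tent+rope: weight 18, volume 31, value 86
- med kit+tent+rope: weight 9, volume 27, value 80
Best: 91 pts.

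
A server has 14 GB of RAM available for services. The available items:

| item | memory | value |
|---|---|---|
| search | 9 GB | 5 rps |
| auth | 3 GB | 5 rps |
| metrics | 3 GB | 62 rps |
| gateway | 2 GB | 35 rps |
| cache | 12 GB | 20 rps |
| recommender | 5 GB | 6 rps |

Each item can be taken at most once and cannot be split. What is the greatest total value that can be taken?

This is a 0/1 knapsack; check combinations near the capacity.
- auth+metrics+gateway+recommender: memory 3+3+2+5=13, value 5+62+35+6=108
- metrics+gateway+recommender: memory 3+2+5=10, value 62+35+6=103
- auth+metrics+gateway: memory 3+3+2=8, value 5+62+35=102
- search+metrics+gateway: memory 9+3+2=14, value 5+62+35=102
Best: 108 rps.

108 rps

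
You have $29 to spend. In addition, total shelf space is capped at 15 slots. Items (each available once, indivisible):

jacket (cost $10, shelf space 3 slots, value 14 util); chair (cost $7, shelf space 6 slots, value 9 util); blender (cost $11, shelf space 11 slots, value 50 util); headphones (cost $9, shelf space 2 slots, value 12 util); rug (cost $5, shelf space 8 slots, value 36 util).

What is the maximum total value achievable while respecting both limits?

Feasible sets respecting both limits:
- jacket+blender: cost 21, shelf space 14, value 64
- blender+headphones: cost 20, shelf space 13, value 62
- jacket+headphones+rug: cost 24, shelf space 13, value 62
Best: 64 util.

64 util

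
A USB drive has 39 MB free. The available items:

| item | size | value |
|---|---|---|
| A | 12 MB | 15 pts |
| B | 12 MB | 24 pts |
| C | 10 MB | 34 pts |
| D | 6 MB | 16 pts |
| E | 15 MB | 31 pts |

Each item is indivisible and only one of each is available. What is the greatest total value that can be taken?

Check high-value combinations within 39 MB:
- B+C+E: size 12+10+15=37, value 24+34+31=89
- C+D+E: size 10+6+15=31, value 34+16+31=81
- A+C+E: size 12+10+15=37, value 15+34+31=80
Best: 89 pts.

89 pts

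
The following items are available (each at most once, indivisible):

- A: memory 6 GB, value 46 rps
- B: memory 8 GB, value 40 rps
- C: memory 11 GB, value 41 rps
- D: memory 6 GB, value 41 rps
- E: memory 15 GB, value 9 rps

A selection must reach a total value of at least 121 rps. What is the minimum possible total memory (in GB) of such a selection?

Subsets with value ≥ 121, sorted by total memory:
- A+B+D: memory 20, value 127
- A+C+D: memory 23, value 128
Minimum memory: 20 GB.

20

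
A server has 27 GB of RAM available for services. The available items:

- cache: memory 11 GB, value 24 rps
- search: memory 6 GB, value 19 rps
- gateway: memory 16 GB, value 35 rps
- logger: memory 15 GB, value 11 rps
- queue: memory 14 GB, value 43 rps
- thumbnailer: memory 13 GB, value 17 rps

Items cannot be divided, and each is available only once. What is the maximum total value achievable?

This is a 0/1 knapsack; check combinations near the capacity.
- cache+queue: memory 11+14=25, value 24+43=67
- search+queue: memory 6+14=20, value 19+43=62
- queue+thumbnailer: memory 14+13=27, value 43+17=60
- cache+gateway: memory 11+16=27, value 24+35=59
Best: 67 rps.

67 rps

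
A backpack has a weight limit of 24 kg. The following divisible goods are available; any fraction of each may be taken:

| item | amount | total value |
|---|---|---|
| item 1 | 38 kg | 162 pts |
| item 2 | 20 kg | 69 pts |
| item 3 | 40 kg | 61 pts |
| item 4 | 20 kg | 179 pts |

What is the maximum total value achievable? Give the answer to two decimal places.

Take in order of value per unit:
- item 4 (179/20 per unit): all 20 → value 179, running total 179.00
- item 1 (162/38 per unit): 4 of 38 → value 4×162/38 = 17.0526, running total 196.05
Total 196.05.

196.05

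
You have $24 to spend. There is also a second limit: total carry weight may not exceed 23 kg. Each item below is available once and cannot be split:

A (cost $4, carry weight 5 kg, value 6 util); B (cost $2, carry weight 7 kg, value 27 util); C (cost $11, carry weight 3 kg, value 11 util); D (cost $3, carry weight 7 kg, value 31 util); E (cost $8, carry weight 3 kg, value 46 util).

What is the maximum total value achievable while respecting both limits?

115 util

Feasible sets respecting both limits:
- B+C+D+E: cost 24, carry weight 20, value 115
- A+B+D+E: cost 17, carry weight 22, value 110
- B+D+E: cost 13, carry weight 17, value 104
Best: 115 util.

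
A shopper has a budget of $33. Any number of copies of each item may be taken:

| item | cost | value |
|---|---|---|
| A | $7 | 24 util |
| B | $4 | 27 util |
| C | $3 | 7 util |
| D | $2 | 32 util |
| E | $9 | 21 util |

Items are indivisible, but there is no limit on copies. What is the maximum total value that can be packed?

Best value-per-unit is D at 32/2, and filling with it alone uses cost 16×2=32. No mix of the others beats 16×32 = 512.

512 util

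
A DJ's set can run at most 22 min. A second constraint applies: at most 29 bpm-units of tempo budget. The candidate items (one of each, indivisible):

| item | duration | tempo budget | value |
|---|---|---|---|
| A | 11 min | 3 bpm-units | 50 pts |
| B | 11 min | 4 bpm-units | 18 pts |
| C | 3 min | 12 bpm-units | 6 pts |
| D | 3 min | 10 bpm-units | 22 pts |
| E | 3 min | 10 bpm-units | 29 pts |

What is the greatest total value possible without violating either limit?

Feasible sets respecting both limits:
- A+D+E: duration 17, tempo budget 23, value 101
- A+C+E: duration 17, tempo budget 25, value 85
- A+E: duration 14, tempo budget 13, value 79
Best: 101 pts.

101 pts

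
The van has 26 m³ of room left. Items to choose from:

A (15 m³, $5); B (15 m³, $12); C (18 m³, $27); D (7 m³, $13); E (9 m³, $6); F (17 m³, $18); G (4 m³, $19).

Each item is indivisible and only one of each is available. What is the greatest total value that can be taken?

$46

Check high-value combinations within 26 m³:
- C+G: volume 18+4=22, value 27+19=46
- B+D+G: volume 15+7+4=26, value 12+13+19=44
- C+D: volume 18+7=25, value 27+13=40
Best: $46.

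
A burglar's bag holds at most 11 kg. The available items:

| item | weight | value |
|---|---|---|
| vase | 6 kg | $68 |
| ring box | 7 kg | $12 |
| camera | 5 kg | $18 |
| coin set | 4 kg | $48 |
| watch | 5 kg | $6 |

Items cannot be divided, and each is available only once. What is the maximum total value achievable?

Check high-value combinations within 11 kg:
- vase+coin set: weight 6+4=10, value 68+48=116
- vase+camera: weight 6+5=11, value 68+18=86
- vase+watch: weight 6+5=11, value 68+6=74
- vase: weight 6, value 68
Best: $116.

$116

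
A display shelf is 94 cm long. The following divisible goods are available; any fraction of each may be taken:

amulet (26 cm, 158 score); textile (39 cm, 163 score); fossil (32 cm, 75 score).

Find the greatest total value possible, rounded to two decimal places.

Take in order of value per unit:
- amulet (158/26 per unit): all 26 → value 158, running total 158.00
- textile (163/39 per unit): all 39 → value 163, running total 321.00
- fossil (75/32 per unit): 29 of 32 → value 29×75/32 = 67.9688, running total 388.97
Total 388.97.

388.97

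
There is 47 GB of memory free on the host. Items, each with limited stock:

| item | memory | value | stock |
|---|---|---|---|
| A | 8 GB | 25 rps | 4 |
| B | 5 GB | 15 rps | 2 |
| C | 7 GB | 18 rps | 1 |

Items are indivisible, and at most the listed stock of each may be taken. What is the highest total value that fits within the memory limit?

Top feasible selections:
- 4×A + 1×B + 1×C: memory 44, value 133
- 4×A + 2×B: memory 42, value 130
- 3×A + 2×B + 1×C: memory 41, value 123
Best: 133 rps.

133 rps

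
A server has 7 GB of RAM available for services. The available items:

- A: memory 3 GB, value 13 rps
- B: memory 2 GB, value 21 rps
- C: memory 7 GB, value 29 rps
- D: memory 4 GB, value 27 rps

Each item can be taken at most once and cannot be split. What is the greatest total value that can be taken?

48 rps

Check high-value combinations within 7 GB:
- B+D: memory 2+4=6, value 21+27=48
- A+D: memory 3+4=7, value 13+27=40
- A+B: memory 3+2=5, value 13+21=34
- C: memory 7, value 29
- D: memory 4, value 27
Best: 48 rps.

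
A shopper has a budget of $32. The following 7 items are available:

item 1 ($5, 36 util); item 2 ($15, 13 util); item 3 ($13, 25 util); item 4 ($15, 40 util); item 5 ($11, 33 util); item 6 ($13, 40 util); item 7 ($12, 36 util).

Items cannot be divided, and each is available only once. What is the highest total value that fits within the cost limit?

112 util

Check high-value combinations within $32:
- item 1+item 6+item 7: cost 5+13+12=30, value 36+40+36=112
- item 1+item 4+item 7: cost 5+15+12=32, value 36+40+36=112
- item 1+item 5+item 6: cost 5+11+13=29, value 36+33+40=109
- item 1+item 4+item 5: cost 5+15+11=31, value 36+40+33=109
- item 1+item 5+item 7: cost 5+11+12=28, value 36+33+36=105
Best: 112 util.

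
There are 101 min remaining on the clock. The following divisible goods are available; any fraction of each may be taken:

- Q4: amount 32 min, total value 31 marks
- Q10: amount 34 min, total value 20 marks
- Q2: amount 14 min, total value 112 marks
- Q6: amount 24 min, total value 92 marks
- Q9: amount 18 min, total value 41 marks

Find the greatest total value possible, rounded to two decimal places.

Take in order of value per unit:
- Q2 (112/14 per unit): all 14 → value 112, running total 112.00
- Q6 (92/24 per unit): all 24 → value 92, running total 204.00
- Q9 (41/18 per unit): all 18 → value 41, running total 245.00
- Q4 (31/32 per unit): all 32 → value 31, running total 276.00
- Q10 (20/34 per unit): 13 of 34 → value 13×20/34 = 7.6471, running total 283.65
Total 283.65.

283.65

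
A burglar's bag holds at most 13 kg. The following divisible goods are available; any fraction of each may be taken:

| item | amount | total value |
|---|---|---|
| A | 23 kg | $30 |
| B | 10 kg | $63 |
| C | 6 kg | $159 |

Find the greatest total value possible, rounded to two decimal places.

Take in order of value per unit:
- C (159/6 per unit): all 6 → value 159, running total 159.00
- B (63/10 per unit): 7 of 10 → value 7×63/10 = 44.1000, running total 203.10
Total 203.10.

203.10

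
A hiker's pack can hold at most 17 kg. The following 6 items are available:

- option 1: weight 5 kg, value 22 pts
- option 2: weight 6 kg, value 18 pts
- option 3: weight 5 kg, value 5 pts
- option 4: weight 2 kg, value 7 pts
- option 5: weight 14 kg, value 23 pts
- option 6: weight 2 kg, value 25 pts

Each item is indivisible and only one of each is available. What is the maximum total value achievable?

72 pts

Check high-value combinations within 17 kg:
- option 1+option 2+option 4+option 6: weight 5+6+2+2=15, value 22+18+7+25=72
- option 1+option 2+option 6: weight 5+6+2=13, value 22+18+25=65
- option 1+option 3+option 4+option 6: weight 5+5+2+2=14, value 22+5+7+25=59
- option 2+option 3+option 4+option 6: weight 6+5+2+2=15, value 18+5+7+25=55
- option 1+option 4+option 6: weight 5+2+2=9, value 22+7+25=54
Best: 72 pts.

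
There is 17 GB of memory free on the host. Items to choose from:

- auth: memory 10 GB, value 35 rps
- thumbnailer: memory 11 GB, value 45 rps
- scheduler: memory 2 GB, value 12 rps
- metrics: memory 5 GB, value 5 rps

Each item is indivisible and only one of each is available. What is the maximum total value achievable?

Check high-value combinations within 17 GB:
- thumbnailer+scheduler: memory 11+2=13, value 45+12=57
- auth+scheduler+metrics: memory 10+2+5=17, value 35+12+5=52
- thumbnailer+metrics: memory 11+5=16, value 45+5=50
Best: 57 rps.

57 rps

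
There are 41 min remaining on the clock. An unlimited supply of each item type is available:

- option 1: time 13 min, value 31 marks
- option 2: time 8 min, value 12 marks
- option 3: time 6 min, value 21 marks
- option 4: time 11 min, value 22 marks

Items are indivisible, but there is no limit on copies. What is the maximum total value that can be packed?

Best value-per-unit is option 3 at 21/6; filling with it alone gives 6×21 = 126.
Optimal mix: 5×option 3 + 1×option 4 → time 41, value 127.

127 marks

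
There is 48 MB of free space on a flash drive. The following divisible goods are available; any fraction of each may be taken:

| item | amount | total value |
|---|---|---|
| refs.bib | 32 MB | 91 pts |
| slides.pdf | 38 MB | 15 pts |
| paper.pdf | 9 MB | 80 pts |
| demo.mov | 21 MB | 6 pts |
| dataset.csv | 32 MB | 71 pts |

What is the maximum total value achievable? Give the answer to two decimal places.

Take in order of value per unit:
- paper.pdf (80/9 per unit): all 9 → value 80, running total 80.00
- refs.bib (91/32 per unit): all 32 → value 91, running total 171.00
- dataset.csv (71/32 per unit): 7 of 32 → value 7×71/32 = 15.5313, running total 186.53
Total 186.53.

186.53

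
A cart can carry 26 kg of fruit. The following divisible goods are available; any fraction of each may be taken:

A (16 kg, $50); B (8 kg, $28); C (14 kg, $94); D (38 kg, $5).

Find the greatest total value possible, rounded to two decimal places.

Take in order of value per unit:
- C (94/14 per unit): all 14 → value 94, running total 94.00
- B (28/8 per unit): all 8 → value 28, running total 122.00
- A (50/16 per unit): 4 of 16 → value 4×50/16 = 12.5000, running total 134.50
Total 134.50.

134.50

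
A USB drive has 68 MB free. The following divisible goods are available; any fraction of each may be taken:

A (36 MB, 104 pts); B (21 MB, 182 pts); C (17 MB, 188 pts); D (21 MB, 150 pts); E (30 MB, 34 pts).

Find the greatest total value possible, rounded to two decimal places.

546.00

Take in order of value per unit:
- C (188/17 per unit): all 17 → value 188, running total 188.00
- B (182/21 per unit): all 21 → value 182, running total 370.00
- D (150/21 per unit): all 21 → value 150, running total 520.00
- A (104/36 per unit): 9 of 36 → value 9×104/36 = 26.0000, running total 546.00
Total 546.00.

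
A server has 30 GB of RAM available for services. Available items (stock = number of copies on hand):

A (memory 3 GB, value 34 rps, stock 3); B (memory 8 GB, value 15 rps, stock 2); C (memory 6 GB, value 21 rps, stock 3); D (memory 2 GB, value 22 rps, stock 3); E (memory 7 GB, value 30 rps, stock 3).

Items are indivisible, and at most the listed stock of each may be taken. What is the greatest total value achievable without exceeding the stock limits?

Top feasible selections:
- 3×A + 3×D + 2×E: memory 29, value 228
- 3×A + 1×C + 3×D + 1×E: memory 28, value 219
- 3×A + 1×B + 3×D + 1×E: memory 30, value 213
- 3×A + 2×C + 3×D: memory 27, value 210
Best: 228 rps.

228 rps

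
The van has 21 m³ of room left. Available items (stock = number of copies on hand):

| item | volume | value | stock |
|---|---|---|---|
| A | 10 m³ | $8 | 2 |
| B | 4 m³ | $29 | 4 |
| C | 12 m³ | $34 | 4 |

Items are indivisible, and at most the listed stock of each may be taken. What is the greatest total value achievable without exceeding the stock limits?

Top feasible selections:
- 4×B: volume 16, value 116
- 2×B + 1×C: volume 20, value 92
- 3×B: volume 12, value 87
- 1×A + 2×B: volume 18, value 66
Best: $116.

$116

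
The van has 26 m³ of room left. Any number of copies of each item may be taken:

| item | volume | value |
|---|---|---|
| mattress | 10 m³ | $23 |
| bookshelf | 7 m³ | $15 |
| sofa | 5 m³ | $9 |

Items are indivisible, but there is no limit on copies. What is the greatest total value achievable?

$55

Best value-per-unit is mattress at 23/10; filling with it alone gives 2×23 = 46.
Optimal mix: 2×mattress + 1×sofa → volume 25, value 55.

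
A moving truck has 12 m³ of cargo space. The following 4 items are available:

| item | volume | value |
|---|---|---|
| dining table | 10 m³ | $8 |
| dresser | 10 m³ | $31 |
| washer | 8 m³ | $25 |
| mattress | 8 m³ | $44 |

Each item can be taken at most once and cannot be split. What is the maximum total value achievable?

$44

Check high-value combinations within 12 m³:
- mattress: volume 8, value 44
- dresser: volume 10, value 31
- washer: volume 8, value 25
Best: $44.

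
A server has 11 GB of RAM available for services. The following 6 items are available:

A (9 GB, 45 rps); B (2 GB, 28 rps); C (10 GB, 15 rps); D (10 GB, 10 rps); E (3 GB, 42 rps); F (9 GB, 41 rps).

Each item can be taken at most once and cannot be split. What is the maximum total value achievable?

This is a 0/1 knapsack; check combinations near the capacity.
- A+B: memory 9+2=11, value 45+28=73
- B+E: memory 2+3=5, value 28+42=70
- B+F: memory 2+9=11, value 28+41=69
- A: memory 9, value 45
- E: memory 3, value 42
Best: 73 rps.

73 rps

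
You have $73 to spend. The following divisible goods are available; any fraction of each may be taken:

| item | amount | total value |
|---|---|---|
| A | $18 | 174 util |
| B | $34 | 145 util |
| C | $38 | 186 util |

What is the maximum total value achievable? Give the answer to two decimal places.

432.50

Take in order of value per unit:
- A (174/18 per unit): all 18 → value 174, running total 174.00
- C (186/38 per unit): all 38 → value 186, running total 360.00
- B (145/34 per unit): 17 of 34 → value 17×145/34 = 72.5000, running total 432.50
Total 432.50.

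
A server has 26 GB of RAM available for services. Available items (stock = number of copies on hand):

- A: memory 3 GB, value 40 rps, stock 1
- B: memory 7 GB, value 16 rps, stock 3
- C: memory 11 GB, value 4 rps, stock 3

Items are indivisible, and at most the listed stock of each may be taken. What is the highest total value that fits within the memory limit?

Best selections within memory 26 and stock limits:
- 1×A + 3×B: memory 24, value 88
- 1×A + 2×B: memory 17, value 72
- 1×A + 1×B + 1×C: memory 21, value 60
- 1×A + 1×B: memory 10, value 56
Best: 88 rps.

88 rps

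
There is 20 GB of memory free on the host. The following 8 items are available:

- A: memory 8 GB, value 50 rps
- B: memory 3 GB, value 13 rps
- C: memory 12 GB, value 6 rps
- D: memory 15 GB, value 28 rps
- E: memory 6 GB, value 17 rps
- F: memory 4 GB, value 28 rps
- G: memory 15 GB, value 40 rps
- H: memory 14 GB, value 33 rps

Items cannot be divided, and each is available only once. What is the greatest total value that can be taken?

95 rps

Check high-value combinations within 20 GB:
- A+E+F: memory 8+6+4=18, value 50+17+28=95
- A+B+F: memory 8+3+4=15, value 50+13+28=91
- A+B+E: memory 8+3+6=17, value 50+13+17=80
- A+F: memory 8+4=12, value 50+28=78
Best: 95 rps.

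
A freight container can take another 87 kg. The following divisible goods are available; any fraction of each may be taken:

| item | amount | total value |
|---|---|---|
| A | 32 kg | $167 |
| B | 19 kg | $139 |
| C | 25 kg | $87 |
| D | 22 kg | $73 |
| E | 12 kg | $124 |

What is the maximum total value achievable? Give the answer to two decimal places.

Take in order of value per unit:
- E (124/12 per unit): all 12 → value 124, running total 124.00
- B (139/19 per unit): all 19 → value 139, running total 263.00
- A (167/32 per unit): all 32 → value 167, running total 430.00
- C (87/25 per unit): 24 of 25 → value 24×87/25 = 83.5200, running total 513.52
Total 513.52.

513.52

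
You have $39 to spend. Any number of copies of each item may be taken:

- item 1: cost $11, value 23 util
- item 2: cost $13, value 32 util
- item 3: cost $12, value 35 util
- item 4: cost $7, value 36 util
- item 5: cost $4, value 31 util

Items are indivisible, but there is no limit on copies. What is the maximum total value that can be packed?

284 util

Best value-per-unit is item 5 at 31/4; filling with it alone gives 9×31 = 279.
Optimal mix: 1×item 4 + 8×item 5 → cost 39, value 284.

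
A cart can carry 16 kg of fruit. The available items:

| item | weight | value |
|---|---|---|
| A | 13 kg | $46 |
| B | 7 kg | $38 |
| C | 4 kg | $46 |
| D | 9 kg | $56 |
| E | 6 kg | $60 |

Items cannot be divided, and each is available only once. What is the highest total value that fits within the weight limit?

$116

Check high-value combinations within 16 kg:
- D+E: weight 9+6=15, value 56+60=116
- C+E: weight 4+6=10, value 46+60=106
- C+D: weight 4+9=13, value 46+56=102
- B+E: weight 7+6=13, value 38+60=98
Best: $116.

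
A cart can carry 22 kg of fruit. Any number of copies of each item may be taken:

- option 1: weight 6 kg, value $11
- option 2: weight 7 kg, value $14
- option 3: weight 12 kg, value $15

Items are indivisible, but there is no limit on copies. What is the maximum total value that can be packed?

$42

Best value-per-unit is option 2 at 14/7, and filling with it alone uses weight 3×7=21. No mix of the others beats 3×14 = 42.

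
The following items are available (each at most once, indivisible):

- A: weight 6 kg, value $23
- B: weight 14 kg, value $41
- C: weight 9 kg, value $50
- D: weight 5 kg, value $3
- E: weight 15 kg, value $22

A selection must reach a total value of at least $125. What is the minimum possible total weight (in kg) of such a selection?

44

Subsets with value ≥ 125, sorted by total weight:
- A+B+C+E: weight 44, value 136
- A+B+C+D+E: weight 49, value 139
Minimum weight: 44 kg.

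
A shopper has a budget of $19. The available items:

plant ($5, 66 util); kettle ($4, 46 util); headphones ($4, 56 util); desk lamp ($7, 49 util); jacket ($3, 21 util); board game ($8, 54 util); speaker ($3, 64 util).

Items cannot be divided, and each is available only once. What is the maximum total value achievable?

253 util

This is a 0/1 knapsack; check combinations near the capacity.
- plant+kettle+headphones+jacket+speaker: cost 5+4+4+3+3=19, value 66+46+56+21+64=253
- plant+headphones+desk lamp+speaker: cost 5+4+7+3=19, value 66+56+49+64=235
- plant+kettle+headphones+speaker: cost 5+4+4+3=16, value 66+46+56+64=232
Best: 253 util.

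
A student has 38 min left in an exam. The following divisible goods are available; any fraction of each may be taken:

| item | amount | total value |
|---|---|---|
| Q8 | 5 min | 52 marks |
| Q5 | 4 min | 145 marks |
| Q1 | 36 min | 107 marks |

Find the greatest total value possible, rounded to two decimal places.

Take in order of value per unit:
- Q5 (145/4 per unit): all 4 → value 145, running total 145.00
- Q8 (52/5 per unit): all 5 → value 52, running total 197.00
- Q1 (107/36 per unit): 29 of 36 → value 29×107/36 = 86.1944, running total 283.19
Total 283.19.

283.19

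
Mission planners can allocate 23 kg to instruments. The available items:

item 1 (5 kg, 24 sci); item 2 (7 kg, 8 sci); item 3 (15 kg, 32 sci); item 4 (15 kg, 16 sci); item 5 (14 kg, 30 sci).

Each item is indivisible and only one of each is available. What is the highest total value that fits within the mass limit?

Check high-value combinations within 23 kg:
- item 1+item 3: mass 5+15=20, value 24+32=56
- item 1+item 5: mass 5+14=19, value 24+30=54
- item 1+item 4: mass 5+15=20, value 24+16=40
- item 2+item 3: mass 7+15=22, value 8+32=40
- item 2+item 5: mass 7+14=21, value 8+30=38
Best: 56 sci.

56 sci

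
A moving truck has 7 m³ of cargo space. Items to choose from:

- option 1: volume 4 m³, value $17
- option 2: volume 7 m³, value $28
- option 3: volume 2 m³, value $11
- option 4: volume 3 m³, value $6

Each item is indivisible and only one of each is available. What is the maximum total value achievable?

$28

This is a 0/1 knapsack; check combinations near the capacity.
- option 1+option 3: volume 4+2=6, value 17+11=28
- option 2: volume 7, value 28
- option 1+option 4: volume 4+3=7, value 17+6=23
- option 1: volume 4, value 17
Best: $28.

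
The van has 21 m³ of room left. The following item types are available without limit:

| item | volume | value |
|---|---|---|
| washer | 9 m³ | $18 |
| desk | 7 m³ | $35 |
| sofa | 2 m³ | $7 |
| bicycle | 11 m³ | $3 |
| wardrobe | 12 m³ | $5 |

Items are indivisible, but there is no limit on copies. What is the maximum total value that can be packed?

Best value-per-unit is desk at 35/7, and filling with it alone uses volume 3×7=21. No mix of the others beats 3×35 = 105.

$105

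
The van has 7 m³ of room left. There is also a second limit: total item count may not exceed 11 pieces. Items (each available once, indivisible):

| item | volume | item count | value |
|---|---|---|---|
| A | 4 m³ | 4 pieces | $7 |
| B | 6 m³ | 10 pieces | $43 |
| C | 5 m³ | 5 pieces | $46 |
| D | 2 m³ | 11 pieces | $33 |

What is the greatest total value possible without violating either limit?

Feasible sets respecting both limits:
- C: volume 5, item count 5, value 46
- B: volume 6, item count 10, value 43
- D: volume 2, item count 11, value 33
- A: volume 4, item count 4, value 7
Best: $46.

$46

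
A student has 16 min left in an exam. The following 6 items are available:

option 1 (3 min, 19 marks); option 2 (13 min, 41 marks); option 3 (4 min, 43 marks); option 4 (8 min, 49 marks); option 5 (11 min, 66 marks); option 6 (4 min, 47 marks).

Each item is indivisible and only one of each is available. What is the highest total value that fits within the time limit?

139 marks

This is a 0/1 knapsack; check combinations near the capacity.
- option 3+option 4+option 6: time 4+8+4=16, value 43+49+47=139
- option 1+option 4+option 6: time 3+8+4=15, value 19+49+47=115
- option 5+option 6: time 11+4=15, value 66+47=113
- option 1+option 3+option 4: time 3+4+8=15, value 19+43+49=111
- option 1+option 3+option 6: time 3+4+4=11, value 19+43+47=109
Best: 139 marks.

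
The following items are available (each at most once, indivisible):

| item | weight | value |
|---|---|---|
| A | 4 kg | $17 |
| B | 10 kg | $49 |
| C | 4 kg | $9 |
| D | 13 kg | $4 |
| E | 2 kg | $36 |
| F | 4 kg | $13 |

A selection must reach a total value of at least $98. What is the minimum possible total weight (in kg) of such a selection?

16

Subsets with value ≥ 98, sorted by total weight:
- A+B+E: weight 16, value 102
- B+E+F: weight 16, value 98
Minimum weight: 16 kg.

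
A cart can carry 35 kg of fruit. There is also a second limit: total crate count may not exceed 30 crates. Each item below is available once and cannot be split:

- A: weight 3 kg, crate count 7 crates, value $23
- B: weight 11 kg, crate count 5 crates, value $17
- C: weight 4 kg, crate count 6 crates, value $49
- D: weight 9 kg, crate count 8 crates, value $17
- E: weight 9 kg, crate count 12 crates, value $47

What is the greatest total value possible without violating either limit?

Feasible sets respecting both limits:
- A+B+C+E: weight 27, crate count 30, value 136
- A+C+E: weight 16, crate count 25, value 119
- B+C+E: weight 24, crate count 23, value 113
Best: $136.

$136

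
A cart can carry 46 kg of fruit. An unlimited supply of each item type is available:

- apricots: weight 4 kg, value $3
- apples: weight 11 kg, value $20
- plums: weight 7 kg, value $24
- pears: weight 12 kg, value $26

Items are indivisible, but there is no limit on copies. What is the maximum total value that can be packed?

Best value-per-unit is plums at 24/7; filling with it alone gives 6×24 = 144.
Optimal mix: 1×apricots + 6×plums → weight 46, value 147.

$147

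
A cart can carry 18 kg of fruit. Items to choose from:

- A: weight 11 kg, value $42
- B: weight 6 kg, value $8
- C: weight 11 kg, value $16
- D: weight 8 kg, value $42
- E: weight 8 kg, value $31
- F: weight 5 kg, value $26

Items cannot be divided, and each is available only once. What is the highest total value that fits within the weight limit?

$73

Check high-value combinations within 18 kg:
- D+E: weight 8+8=16, value 42+31=73
- D+F: weight 8+5=13, value 42+26=68
- A+F: weight 11+5=16, value 42+26=68
- E+F: weight 8+5=13, value 31+26=57
Best: $73.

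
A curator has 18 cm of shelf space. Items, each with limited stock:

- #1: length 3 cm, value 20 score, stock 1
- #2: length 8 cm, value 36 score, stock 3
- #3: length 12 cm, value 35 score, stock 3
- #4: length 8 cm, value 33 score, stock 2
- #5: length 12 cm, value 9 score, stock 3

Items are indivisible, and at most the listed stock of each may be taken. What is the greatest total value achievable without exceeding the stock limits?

72 score

Top feasible selections:
- 2×#2: length 16, value 72
- 1×#2 + 1×#4: length 16, value 69
- 2×#4: length 16, value 66
Best: 72 score.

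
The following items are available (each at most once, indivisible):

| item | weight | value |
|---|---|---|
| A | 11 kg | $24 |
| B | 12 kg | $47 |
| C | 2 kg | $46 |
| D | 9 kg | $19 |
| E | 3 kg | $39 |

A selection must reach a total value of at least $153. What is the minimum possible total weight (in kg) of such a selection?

Subsets with value ≥ 153, sorted by total weight:
- A+B+C+E: weight 28, value 156
- A+B+C+D+E: weight 37, value 175
Minimum weight: 28 kg.

28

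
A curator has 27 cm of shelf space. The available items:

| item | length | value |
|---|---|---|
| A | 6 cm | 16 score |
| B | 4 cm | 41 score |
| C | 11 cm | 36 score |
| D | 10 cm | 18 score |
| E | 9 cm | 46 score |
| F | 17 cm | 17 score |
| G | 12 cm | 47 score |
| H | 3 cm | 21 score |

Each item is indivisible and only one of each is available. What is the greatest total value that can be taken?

144 score

Check high-value combinations within 27 cm:
- B+C+E+H: length 4+11+9+3=27, value 41+36+46+21=144
- B+E+G: length 4+9+12=25, value 41+46+47=134
- B+D+E+H: length 4+10+9+3=26, value 41+18+46+21=126
Best: 144 score.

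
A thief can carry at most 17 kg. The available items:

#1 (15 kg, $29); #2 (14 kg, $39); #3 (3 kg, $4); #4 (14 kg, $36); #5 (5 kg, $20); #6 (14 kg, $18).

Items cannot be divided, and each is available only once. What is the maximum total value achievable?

$43

Check high-value combinations within 17 kg:
- #2+#3: weight 14+3=17, value 39+4=43
- #3+#4: weight 3+14=17, value 4+36=40
- #2: weight 14, value 39
Best: $43.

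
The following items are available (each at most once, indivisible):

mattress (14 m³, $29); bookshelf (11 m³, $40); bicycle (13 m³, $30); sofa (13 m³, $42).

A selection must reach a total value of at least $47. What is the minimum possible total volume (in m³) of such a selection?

Subsets with value ≥ 47, sorted by total volume:
- bookshelf+sofa: volume 24, value 82
- bookshelf+bicycle: volume 24, value 70
Minimum volume: 24 m³.

24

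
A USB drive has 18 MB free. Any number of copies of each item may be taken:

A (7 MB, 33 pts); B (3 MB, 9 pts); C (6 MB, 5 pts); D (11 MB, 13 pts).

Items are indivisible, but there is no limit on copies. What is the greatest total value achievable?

Best value-per-unit is A at 33/7; filling with it alone gives 2×33 = 66.
Optimal mix: 2×A + 1×B → size 17, value 75.

75 pts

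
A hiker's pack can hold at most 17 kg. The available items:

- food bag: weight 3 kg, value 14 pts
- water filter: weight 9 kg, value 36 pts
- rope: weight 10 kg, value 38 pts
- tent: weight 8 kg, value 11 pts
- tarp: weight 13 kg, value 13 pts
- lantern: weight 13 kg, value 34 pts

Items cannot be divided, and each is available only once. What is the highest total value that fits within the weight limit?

52 pts

Check high-value combinations within 17 kg:
- food bag+rope: weight 3+10=13, value 14+38=52
- food bag+water filter: weight 3+9=12, value 14+36=50
- food bag+lantern: weight 3+13=16, value 14+34=48
- water filter+tent: weight 9+8=17, value 36+11=47
Best: 52 pts.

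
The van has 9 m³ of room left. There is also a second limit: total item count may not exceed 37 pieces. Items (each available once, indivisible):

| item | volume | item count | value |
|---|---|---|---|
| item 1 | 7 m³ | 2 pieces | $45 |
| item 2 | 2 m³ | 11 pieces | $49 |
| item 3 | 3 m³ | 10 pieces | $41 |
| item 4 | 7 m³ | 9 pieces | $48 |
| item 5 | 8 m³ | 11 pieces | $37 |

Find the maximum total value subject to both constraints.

Feasible sets respecting both limits:
- item 2+item 4: volume 9, item count 20, value 97
- item 1+item 2: volume 9, item count 13, value 94
- item 2+item 3: volume 5, item count 21, value 90
- item 2: volume 2, item count 11, value 49
Best: $97.

$97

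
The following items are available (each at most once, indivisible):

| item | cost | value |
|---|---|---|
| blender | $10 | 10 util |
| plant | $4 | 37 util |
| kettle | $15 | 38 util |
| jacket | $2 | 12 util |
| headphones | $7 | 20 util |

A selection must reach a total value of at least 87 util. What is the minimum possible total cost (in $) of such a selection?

21

Subsets with value ≥ 87, sorted by total cost:
- plant+kettle+jacket: cost 21, value 87
- plant+kettle+headphones: cost 26, value 95
- plant+kettle+jacket+headphones: cost 28, value 107
Minimum cost: 21 $.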